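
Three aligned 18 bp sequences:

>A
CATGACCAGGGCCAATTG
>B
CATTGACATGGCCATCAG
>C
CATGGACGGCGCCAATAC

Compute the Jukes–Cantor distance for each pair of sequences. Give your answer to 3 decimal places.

d(A,B) = 0.548, d(A,C) = 0.441, d(B,C) = 0.548

A–B: 7/18 sites differ → p ≈ 0.388889, d = −0.75 ln(1 − 0.518519) = 0.548166 ≈ 0.548.
A–C: 6/18 sites differ → p ≈ 0.333333, d = −0.75 ln(1 − 0.444444) = 0.440839 ≈ 0.441.
B–C: 7/18 sites differ → p ≈ 0.388889, d = −0.75 ln(1 − 0.518519) = 0.548166 ≈ 0.548.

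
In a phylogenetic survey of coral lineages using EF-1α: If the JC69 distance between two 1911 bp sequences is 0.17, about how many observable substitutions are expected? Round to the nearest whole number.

291

Invert JC69: p = (3/4)(1 − e^(−4d/3)) = 0.75 × (1 − e^(-0.226667)) = 0.75 × (1 − 0.797186) = 0.152111.
Expected differing sites = pL ≈ 0.152111 × 1911 = 290.684121 ≈ 291.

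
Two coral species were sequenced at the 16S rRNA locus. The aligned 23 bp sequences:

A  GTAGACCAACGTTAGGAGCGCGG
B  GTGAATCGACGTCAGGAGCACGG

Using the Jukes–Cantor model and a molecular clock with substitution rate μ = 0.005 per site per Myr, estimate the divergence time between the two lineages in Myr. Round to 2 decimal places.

The sequences differ at 6 of 23 sites (3, 4, 6, 8, 13, 20), so p = 6/23 ≈ 0.26087.
d = −(3/4) ln(1 − 4p/3) = −0.75 ln(1 − 0.347827) = −0.75 ln(0.652173)
  = −0.75 × (-0.427445) = 0.320584 substitutions/site.
Under a molecular clock d = 2μt, so t = d/(2μ) = 0.320584 / (2 × 0.005) = 32.06 Myr.

32.06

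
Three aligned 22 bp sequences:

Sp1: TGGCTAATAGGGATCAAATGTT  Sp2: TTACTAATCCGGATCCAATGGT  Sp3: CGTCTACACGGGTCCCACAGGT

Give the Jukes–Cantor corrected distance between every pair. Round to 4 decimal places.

d(Sp1,Sp2) = 0.3390, d(Sp1,Sp3) = 0.8240, d(Sp2,Sp3) = 0.6987

Sp1–Sp2: 6/22 sites differ → p ≈ 0.272727, d = −0.75 ln(1 − 0.363636) = 0.338988 ≈ 0.3390.
Sp1–Sp3: 11/22 sites differ → p = 0.5, d = −0.75 ln(1 − 0.666667) = 0.823960 ≈ 0.8240.
Sp2–Sp3: 10/22 sites differ → p ≈ 0.454545, d = −0.75 ln(1 − 0.60606) = 0.698667 ≈ 0.6987.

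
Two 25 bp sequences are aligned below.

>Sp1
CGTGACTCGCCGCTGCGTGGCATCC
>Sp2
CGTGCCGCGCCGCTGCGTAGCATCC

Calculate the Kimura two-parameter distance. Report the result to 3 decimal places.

Of 25 sites, 1 differences are transitions and 2 are transversions, so P = 1/25 = 0.04 and Q = 2/25 = 0.08.
Under the Kimura two-parameter model, d = −½ ln(1 − 2P − Q) − ¼ ln(1 − 2Q).
1 − 2P − Q = 0.84, giving −½ ln(0.84) = 0.087177.
1 − 2Q = 0.84, giving −¼ ln(0.84) = 0.043588.
d = 0.087177 + 0.043588 = 0.130765.

0.131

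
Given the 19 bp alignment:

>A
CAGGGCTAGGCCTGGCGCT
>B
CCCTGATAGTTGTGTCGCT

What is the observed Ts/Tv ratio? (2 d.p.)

Transitions are A↔G and C↔T; transversions are all other mismatches.
Transitions: 1. Transversions: 7.
R = 1/7 = 0.142857… ≈ 0.14 (to 2 d.p.).

0.14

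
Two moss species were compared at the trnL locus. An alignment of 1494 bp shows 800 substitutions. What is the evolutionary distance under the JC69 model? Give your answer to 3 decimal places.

p = 800/1494 ≈ 0.535475.
d = −(3/4) ln(1 − 4p/3) = −0.75 ln(1 − 0.713967) = −0.75 ln(0.286033)
  = −0.75 × (-1.251648) = 0.938736 substitutions/site.

0.939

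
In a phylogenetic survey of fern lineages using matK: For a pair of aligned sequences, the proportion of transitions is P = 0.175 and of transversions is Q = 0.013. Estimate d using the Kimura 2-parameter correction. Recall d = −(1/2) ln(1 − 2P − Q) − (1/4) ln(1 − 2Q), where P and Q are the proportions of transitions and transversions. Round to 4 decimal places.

Under the Kimura two-parameter model, d = −½ ln(1 − 2P − Q) − ¼ ln(1 − 2Q).
1 − 2P − Q = 0.637, giving −½ ln(0.637) = 0.225493.
1 − 2Q = 0.974, giving −¼ ln(0.974) = 0.006586.
d = 0.225493 + 0.006586 = 0.232079.

0.2321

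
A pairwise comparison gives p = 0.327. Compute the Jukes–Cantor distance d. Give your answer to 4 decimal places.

0.4295

d = −(3/4) ln(1 − 4p/3) = −0.75 ln(1 − 0.436) = −0.75 ln(0.564)
  = −0.75 × (-0.572701) = 0.429526 substitutions/site.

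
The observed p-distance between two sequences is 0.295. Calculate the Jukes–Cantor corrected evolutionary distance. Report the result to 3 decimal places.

d = −(3/4) ln(1 − 4p/3) = −0.75 ln(1 − 0.393333) = −0.75 ln(0.606667)
  = −0.75 × (-0.499775) = 0.374831 substitutions/site.

0.375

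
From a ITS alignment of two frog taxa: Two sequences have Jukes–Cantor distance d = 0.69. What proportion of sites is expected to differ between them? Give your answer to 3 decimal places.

p = (3/4)(1 − e^(−4d/3)) = 0.75 × (1 − e^(-0.92)) = 0.75 × (1 − 0.398519) = 0.451111.

0.451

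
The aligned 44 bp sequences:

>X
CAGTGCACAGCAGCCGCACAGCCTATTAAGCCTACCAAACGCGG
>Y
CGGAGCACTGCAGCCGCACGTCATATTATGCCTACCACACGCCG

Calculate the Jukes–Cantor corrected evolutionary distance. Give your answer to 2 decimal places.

0.24

The sequences differ at 9 of 44 sites (2, 4, 9, 20, 21, 23, 29, 38, 43), so p = 9/44 ≈ 0.204545.
d = −(3/4) ln(1 − 4p/3) = −0.75 ln(1 − 0.272727) = −0.75 ln(0.727273)
  = −0.75 × (-0.318453) = 0.238840 substitutions/site.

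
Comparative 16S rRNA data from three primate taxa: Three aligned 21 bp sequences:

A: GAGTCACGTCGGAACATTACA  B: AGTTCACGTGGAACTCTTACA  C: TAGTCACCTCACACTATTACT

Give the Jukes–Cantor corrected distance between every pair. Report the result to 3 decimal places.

d(A,B) = 0.532, d(A,C) = 0.441, d(B,C) = 0.635

A–B: 8/21 sites differ → p ≈ 0.380952, d = −0.75 ln(1 − 0.507936) = 0.531860 ≈ 0.532.
A–C: 7/21 sites differ → p ≈ 0.333333, d = −0.75 ln(1 − 0.444444) = 0.440839 ≈ 0.441.
B–C: 9/21 sites differ → p ≈ 0.428571, d = −0.75 ln(1 − 0.571428) = 0.635472 ≈ 0.635.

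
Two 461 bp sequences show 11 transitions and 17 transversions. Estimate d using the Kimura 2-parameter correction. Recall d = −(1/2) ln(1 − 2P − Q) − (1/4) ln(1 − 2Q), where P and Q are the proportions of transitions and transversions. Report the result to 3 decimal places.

0.063

P = 11/461 ≈ 0.023861 and Q = 17/461 ≈ 0.036876.
Under the Kimura two-parameter model, d = −½ ln(1 − 2P − Q) − ¼ ln(1 − 2Q).
1 − 2P − Q = 0.915402, giving −½ ln(0.915402) = 0.044196.
1 − 2Q = 0.926248, giving −¼ ln(0.926248) = 0.019153.
d = 0.044196 + 0.019153 = 0.063349.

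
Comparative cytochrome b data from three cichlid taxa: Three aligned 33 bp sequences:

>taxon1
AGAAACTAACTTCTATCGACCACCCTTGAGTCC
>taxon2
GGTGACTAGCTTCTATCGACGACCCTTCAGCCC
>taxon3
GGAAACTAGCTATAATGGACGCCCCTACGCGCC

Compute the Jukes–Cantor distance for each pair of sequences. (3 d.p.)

taxon1–taxon2: 7/33 sites differ → p ≈ 0.212121, d = −0.75 ln(1 − 0.282828) = 0.249330 ≈ 0.249.
taxon1–taxon3: 13/33 sites differ → p ≈ 0.393939, d = −0.75 ln(1 − 0.525252) = 0.558728 ≈ 0.559.
taxon2–taxon3: 11/33 sites differ → p ≈ 0.333333, d = −0.75 ln(1 − 0.444444) = 0.440839 ≈ 0.441.

d(taxon1,taxon2) = 0.249, d(taxon1,taxon3) = 0.559, d(taxon2,taxon3) = 0.441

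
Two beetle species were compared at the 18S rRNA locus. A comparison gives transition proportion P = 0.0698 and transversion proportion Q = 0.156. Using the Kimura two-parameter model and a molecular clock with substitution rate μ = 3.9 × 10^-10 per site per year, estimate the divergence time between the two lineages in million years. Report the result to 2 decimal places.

Under the Kimura two-parameter model, d = −½ ln(1 − 2P − Q) − ¼ ln(1 − 2Q).
1 − 2P − Q = 0.7044, giving −½ ln(0.7044) = 0.175204.
1 − 2Q = 0.688, giving −¼ ln(0.688) = 0.093492.
d = 0.175204 + 0.093492 = 0.268696.
Under a molecular clock d = 2μt, so t = d/(2μ) = 0.268696 / (2 × 3.9 × 10^-10) = 344.48 million years.

344.48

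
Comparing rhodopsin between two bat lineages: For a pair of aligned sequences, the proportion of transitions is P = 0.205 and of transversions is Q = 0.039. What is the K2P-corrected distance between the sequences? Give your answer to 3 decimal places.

0.318

Under the Kimura two-parameter model, d = −½ ln(1 − 2P − Q) − ¼ ln(1 − 2Q).
1 − 2P − Q = 0.551, giving −½ ln(0.551) = 0.298010.
1 − 2Q = 0.922, giving −¼ ln(0.922) = 0.020303.
d = 0.298010 + 0.020303 = 0.318313.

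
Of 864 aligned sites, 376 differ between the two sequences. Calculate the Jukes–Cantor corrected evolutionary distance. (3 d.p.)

p = 376/864 ≈ 0.435185.
d = −(3/4) ln(1 − 4p/3) = −0.75 ln(1 − 0.580247) = −0.75 ln(0.419753)
  = −0.75 × (-0.868089) = 0.651067 substitutions/site.

0.651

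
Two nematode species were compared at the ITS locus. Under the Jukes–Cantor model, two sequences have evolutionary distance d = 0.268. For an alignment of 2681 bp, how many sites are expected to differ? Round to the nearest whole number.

Invert JC69: p = (3/4)(1 − e^(−4d/3)) = 0.75 × (1 − e^(-0.357333)) = 0.75 × (1 − 0.699540) = 0.225345.
Expected differing sites = pL ≈ 0.225345 × 2681 = 604.149945 ≈ 604.

604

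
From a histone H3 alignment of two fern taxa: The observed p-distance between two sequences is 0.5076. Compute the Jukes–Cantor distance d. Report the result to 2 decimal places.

d = −(3/4) ln(1 − 4p/3) = −0.75 ln(1 − 0.6768) = −0.75 ln(0.3232)
  = −0.75 × (-1.129484) = 0.847113 substitutions/site.

0.85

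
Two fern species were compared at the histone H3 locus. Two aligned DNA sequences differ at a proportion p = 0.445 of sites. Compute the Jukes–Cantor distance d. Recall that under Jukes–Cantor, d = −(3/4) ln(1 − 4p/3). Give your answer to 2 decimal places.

d = −(3/4) ln(1 − 4p/3) = −0.75 ln(1 − 0.593333) = −0.75 ln(0.406667)
  = −0.75 × (-0.899761) = 0.674821 substitutions/site.

0.67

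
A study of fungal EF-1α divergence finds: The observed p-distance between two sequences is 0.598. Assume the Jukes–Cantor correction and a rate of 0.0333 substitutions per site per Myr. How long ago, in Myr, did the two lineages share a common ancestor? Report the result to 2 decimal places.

d = −(3/4) ln(1 − 4p/3) = −0.75 ln(1 − 0.797333) = −0.75 ln(0.202667)
  = −0.75 × (-1.596191) = 1.197143 substitutions/site.
Under a molecular clock d = 2μt, so t = d/(2μ) = 1.197143 / (2 × 0.0333) = 17.98 Myr.

17.98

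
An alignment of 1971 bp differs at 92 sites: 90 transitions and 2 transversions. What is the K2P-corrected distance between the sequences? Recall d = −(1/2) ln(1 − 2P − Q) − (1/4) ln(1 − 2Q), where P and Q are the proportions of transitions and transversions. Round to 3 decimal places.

0.049

P = 90/1971 ≈ 0.045662 and Q = 2/1971 ≈ 0.001015.
Under the Kimura two-parameter model, d = −½ ln(1 − 2P − Q) − ¼ ln(1 − 2Q).
1 − 2P − Q = 0.907661, giving −½ ln(0.907661) = 0.048442.
1 − 2Q = 0.99797, giving −¼ ln(0.99797) = 0.000508.
d = 0.048442 + 0.000508 = 0.048950.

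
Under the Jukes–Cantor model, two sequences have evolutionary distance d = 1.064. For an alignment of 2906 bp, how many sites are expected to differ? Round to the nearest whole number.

1652

Invert JC69: p = (3/4)(1 − e^(−4d/3)) = 0.75 × (1 − e^(-1.418667)) = 0.75 × (1 − 0.242036) = 0.568473.
Expected differing sites = pL ≈ 0.568473 × 2906 = 1651.982538 ≈ 1652.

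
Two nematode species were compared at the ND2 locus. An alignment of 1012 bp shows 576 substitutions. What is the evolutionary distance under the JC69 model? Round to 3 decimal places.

p = 576/1012 ≈ 0.56917.
d = −(3/4) ln(1 − 4p/3) = −0.75 ln(1 − 0.758893) = −0.75 ln(0.241107)
  = −0.75 × (-1.422514) = 1.066886 substitutions/site.

1.067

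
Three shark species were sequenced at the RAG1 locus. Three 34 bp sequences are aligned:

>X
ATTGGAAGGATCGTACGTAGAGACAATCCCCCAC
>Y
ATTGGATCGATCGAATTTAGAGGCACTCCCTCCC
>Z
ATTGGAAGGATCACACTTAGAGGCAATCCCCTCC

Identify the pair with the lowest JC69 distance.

X–Y: 9/34 differ, p = 0.265, d = 0.326.
X–Z: 6/34 differ, p = 0.176, d = 0.201.
Y–Z: 8/34 differ, p = 0.235, d = 0.282.
The smallest distance is between X and Z.

X and Z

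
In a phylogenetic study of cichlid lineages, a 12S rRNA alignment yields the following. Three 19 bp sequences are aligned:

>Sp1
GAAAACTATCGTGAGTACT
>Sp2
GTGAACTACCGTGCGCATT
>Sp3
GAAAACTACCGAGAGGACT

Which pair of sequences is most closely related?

Sp1–Sp2: 6/19 differ, p = 0.316, d = 0.410.
Sp1–Sp3: 3/19 differ, p = 0.158, d = 0.177.
Sp2–Sp3: 6/19 differ, p = 0.316, d = 0.410.
The smallest distance is between Sp1 and Sp3.

Sp1 and Sp3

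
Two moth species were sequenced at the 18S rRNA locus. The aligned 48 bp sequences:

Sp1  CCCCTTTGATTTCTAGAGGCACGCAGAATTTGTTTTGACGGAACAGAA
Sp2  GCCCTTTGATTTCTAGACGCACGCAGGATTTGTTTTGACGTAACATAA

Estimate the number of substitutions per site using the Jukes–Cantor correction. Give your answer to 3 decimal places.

The sequences differ at 5 of 48 sites (1, 18, 27, 41, 46), so p = 5/48 ≈ 0.104167.
d = −(3/4) ln(1 − 4p/3) = −0.75 ln(1 − 0.138889) = −0.75 ln(0.861111)
  = −0.75 × (-0.149532) = 0.112149 substitutions/site.

0.112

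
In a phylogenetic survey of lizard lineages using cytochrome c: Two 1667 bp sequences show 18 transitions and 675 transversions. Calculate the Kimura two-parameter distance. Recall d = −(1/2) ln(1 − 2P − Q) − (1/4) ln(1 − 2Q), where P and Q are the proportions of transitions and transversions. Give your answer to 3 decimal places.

P = 18/1667 ≈ 0.010798 and Q = 675/1667 ≈ 0.404919.
Under the Kimura two-parameter model, d = −½ ln(1 − 2P − Q) − ¼ ln(1 − 2Q).
1 − 2P − Q = 0.573485, giving −½ ln(0.573485) = 0.278012.
1 − 2Q = 0.190162, giving −¼ ln(0.190162) = 0.414970.
d = 0.278012 + 0.414970 = 0.692982.

0.693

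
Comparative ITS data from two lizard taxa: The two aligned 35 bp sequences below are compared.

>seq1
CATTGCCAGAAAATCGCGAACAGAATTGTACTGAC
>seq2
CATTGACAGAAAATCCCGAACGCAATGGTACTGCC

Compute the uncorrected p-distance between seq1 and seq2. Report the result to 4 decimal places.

The sequences differ at 6 of 35 positions (sites 6, 16, 22, 23, 27, 34).
p = 6/35 = 0.171428… ≈ 0.1714 (to 4 d.p.).

0.1714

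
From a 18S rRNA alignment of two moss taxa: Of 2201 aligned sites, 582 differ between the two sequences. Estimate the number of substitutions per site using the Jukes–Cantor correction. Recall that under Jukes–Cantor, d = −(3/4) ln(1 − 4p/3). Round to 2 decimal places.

0.33

p = 582/2201 ≈ 0.264425.
d = −(3/4) ln(1 − 4p/3) = −0.75 ln(1 − 0.352567) = −0.75 ln(0.647433)
  = −0.75 × (-0.434740) = 0.326055 substitutions/site.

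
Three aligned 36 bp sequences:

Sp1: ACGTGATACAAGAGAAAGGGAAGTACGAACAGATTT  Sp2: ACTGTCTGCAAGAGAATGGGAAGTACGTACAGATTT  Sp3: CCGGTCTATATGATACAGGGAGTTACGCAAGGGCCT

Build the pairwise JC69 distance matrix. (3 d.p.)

Sp1–Sp2: 7/36 sites differ → p ≈ 0.194444, d = −0.75 ln(1 − 0.259259) = 0.225078 ≈ 0.225.
Sp1–Sp3: 16/36 sites differ → p ≈ 0.444444, d = −0.75 ln(1 − 0.592592) = 0.673455 ≈ 0.673.
Sp2–Sp3: 16/36 sites differ → p ≈ 0.444444, d = −0.75 ln(1 − 0.592592) = 0.673455 ≈ 0.673.

d(Sp1,Sp2) = 0.225, d(Sp1,Sp3) = 0.673, d(Sp2,Sp3) = 0.673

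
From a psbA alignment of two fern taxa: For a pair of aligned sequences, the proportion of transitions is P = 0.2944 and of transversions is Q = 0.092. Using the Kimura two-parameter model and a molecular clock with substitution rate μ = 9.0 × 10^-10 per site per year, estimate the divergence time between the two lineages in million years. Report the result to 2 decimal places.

Under the Kimura two-parameter model, d = −½ ln(1 − 2P − Q) − ¼ ln(1 − 2Q).
1 − 2P − Q = 0.3192, giving −½ ln(0.3192) = 0.570969.
1 − 2Q = 0.816, giving −¼ ln(0.816) = 0.050835.
d = 0.570969 + 0.050835 = 0.621804.
Under a molecular clock d = 2μt, so t = d/(2μ) = 0.621804 / (2 × 9.0 × 10^-10) = 345.45 million years.

345.45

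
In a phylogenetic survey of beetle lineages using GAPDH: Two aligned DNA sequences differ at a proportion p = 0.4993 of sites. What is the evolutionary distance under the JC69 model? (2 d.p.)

d = −(3/4) ln(1 − 4p/3) = −0.75 ln(1 − 0.665733) = −0.75 ln(0.334267)
  = −0.75 × (-1.095815) = 0.821861 substitutions/site.

0.82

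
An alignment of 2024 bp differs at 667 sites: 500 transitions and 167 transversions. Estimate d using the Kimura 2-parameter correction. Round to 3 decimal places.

0.475

P = 500/2024 ≈ 0.247036 and Q = 167/2024 ≈ 0.08251.
Under the Kimura two-parameter model, d = −½ ln(1 − 2P − Q) − ¼ ln(1 − 2Q).
1 − 2P − Q = 0.423418, giving −½ ln(0.423418) = 0.429698.
1 − 2Q = 0.83498, giving −¼ ln(0.83498) = 0.045087.
d = 0.429698 + 0.045087 = 0.474785.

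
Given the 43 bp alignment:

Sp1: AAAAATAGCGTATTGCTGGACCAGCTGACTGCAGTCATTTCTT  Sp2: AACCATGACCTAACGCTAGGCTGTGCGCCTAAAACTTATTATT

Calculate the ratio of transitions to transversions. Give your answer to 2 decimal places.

1.09

Transitions are A↔G and C↔T; transversions are all other mismatches.
Transitions: 12. Transversions: 11.
R = 12/11 = 1.090909… ≈ 1.09 (to 2 d.p.).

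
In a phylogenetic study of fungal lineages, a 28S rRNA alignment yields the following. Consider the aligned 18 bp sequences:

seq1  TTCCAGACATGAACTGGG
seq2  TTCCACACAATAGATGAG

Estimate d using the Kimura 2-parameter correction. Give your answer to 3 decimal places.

0.441

Of 18 sites, 2 differences are transitions and 4 are transversions, so P = 2/18 ≈ 0.111111 and Q = 4/18 ≈ 0.222222.
Under the Kimura two-parameter model, d = −½ ln(1 − 2P − Q) − ¼ ln(1 − 2Q).
1 − 2P − Q = 0.555556, giving −½ ln(0.555556) = 0.293893.
1 − 2Q = 0.555556, giving −¼ ln(0.555556) = 0.146946.
d = 0.293893 + 0.146946 = 0.440839.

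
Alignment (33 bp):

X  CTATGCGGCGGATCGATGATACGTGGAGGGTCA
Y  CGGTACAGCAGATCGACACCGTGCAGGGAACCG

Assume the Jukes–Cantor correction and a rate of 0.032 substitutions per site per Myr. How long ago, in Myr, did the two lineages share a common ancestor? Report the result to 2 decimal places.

The sequences differ at 18 of 33 sites, so p = 18/33 ≈ 0.545455.
d = −(3/4) ln(1 − 4p/3) = −0.75 ln(1 − 0.727273) = −0.75 ln(0.272727)
  = −0.75 × (-1.299284) = 0.974463 substitutions/site.
Under a molecular clock d = 2μt, so t = d/(2μ) = 0.974463 / (2 × 0.032) = 15.23 Myr.

15.23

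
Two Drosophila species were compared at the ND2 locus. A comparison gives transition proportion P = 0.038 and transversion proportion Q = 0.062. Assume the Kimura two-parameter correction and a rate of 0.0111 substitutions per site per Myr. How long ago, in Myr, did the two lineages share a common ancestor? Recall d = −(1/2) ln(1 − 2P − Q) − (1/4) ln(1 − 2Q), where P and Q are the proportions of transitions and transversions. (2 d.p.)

4.84

Under the Kimura two-parameter model, d = −½ ln(1 − 2P − Q) − ¼ ln(1 − 2Q).
1 − 2P − Q = 0.862, giving −½ ln(0.862) = 0.074250.
1 − 2Q = 0.876, giving −¼ ln(0.876) = 0.033097.
d = 0.074250 + 0.033097 = 0.107347.
Under a molecular clock d = 2μt, so t = d/(2μ) = 0.107347 / (2 × 0.0111) = 4.84 Myr.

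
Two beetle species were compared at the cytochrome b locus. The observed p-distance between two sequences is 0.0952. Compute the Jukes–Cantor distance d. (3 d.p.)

d = −(3/4) ln(1 − 4p/3) = −0.75 ln(1 − 0.126933) = −0.75 ln(0.873067)
  = −0.75 × (-0.135743) = 0.101807 substitutions/site.

0.102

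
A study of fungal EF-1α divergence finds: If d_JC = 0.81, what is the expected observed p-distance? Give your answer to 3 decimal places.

0.495

p = (3/4)(1 − e^(−4d/3)) = 0.75 × (1 − e^(-1.08)) = 0.75 × (1 − 0.339596) = 0.495303.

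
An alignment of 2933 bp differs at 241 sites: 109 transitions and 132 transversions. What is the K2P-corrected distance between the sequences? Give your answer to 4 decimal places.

0.0871

P = 109/2933 ≈ 0.037163 and Q = 132/2933 ≈ 0.045005.
Under the Kimura two-parameter model, d = −½ ln(1 − 2P − Q) − ¼ ln(1 − 2Q).
1 − 2P − Q = 0.880669, giving −½ ln(0.880669) = 0.063537.
1 − 2Q = 0.90999, giving −¼ ln(0.90999) = 0.023580.
d = 0.063537 + 0.023580 = 0.087117.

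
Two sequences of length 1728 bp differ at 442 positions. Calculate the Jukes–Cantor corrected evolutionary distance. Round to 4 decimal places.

p = 442/1728 ≈ 0.255787.
d = −(3/4) ln(1 − 4p/3) = −0.75 ln(1 − 0.341049) = −0.75 ln(0.658951)
  = −0.75 × (-0.417106) = 0.312830 substitutions/site.

0.3128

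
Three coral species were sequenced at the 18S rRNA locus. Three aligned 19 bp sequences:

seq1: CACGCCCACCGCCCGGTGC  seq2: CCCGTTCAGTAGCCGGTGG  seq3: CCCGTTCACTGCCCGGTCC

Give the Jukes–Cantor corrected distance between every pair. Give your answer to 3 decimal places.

d(seq1,seq2) = 0.618, d(seq1,seq3) = 0.324, d(seq2,seq3) = 0.324

seq1–seq2: 8/19 sites differ → p ≈ 0.421053, d = −0.75 ln(1 − 0.561404) = 0.618132 ≈ 0.618.
seq1–seq3: 5/19 sites differ → p ≈ 0.263158, d = −0.75 ln(1 − 0.350877) = 0.324100 ≈ 0.324.
seq2–seq3: 5/19 sites differ → p ≈ 0.263158, d = −0.75 ln(1 − 0.350877) = 0.324100 ≈ 0.324.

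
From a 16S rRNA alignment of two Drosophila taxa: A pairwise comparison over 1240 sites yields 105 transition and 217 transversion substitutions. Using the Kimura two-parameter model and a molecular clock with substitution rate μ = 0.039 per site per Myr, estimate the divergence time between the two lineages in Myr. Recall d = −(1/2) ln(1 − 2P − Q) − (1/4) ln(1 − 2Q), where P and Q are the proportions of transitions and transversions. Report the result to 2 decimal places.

4.09

P = 105/1240 ≈ 0.084677 and Q = 217/1240 = 0.175.
Under the Kimura two-parameter model, d = −½ ln(1 − 2P − Q) − ¼ ln(1 − 2Q).
1 − 2P − Q = 0.655646, giving −½ ln(0.655646) = 0.211067.
1 − 2Q = 0.65, giving −¼ ln(0.65) = 0.107696.
d = 0.211067 + 0.107696 = 0.318763.
Under a molecular clock d = 2μt, so t = d/(2μ) = 0.318763 / (2 × 0.039) = 4.09 Myr.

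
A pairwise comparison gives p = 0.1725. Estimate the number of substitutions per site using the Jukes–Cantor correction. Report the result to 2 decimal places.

0.20

d = −(3/4) ln(1 − 4p/3) = −0.75 ln(1 − 0.23) = −0.75 ln(0.77)
  = −0.75 × (-0.261365) = 0.196024 substitutions/site.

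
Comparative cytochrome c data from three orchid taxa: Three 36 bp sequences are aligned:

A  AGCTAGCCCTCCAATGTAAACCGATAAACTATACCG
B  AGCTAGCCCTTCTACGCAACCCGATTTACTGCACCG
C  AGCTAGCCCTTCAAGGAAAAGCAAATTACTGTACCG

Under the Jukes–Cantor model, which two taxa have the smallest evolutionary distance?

A–B: 9/36 differ, p = 0.250, d = 0.304.
A–C: 9/36 differ, p = 0.250, d = 0.304.
B–C: 8/36 differ, p = 0.222, d = 0.264.
The smallest distance is between B and C.

B and C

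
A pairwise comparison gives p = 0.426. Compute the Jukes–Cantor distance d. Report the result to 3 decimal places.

d = −(3/4) ln(1 − 4p/3) = −0.75 ln(1 − 0.568) = −0.75 ln(0.432)
  = −0.75 × (-0.839330) = 0.629498 substitutions/site.

0.629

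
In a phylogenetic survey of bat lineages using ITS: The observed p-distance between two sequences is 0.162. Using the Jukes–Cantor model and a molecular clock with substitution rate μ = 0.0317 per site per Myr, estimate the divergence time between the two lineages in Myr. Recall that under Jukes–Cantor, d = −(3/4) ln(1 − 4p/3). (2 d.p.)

d = −(3/4) ln(1 − 4p/3) = −0.75 ln(1 − 0.216) = −0.75 ln(0.784)
  = −0.75 × (-0.243346) = 0.182510 substitutions/site.
Under a molecular clock d = 2μt, so t = d/(2μ) = 0.182510 / (2 × 0.0317) = 2.88 Myr.

2.88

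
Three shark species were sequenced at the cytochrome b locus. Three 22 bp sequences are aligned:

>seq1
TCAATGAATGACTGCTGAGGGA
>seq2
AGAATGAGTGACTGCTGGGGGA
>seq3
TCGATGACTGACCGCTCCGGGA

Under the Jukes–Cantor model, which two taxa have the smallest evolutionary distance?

seq1–seq2: 4/22 differ, p = 0.182, d = 0.208.
seq1–seq3: 5/22 differ, p = 0.227, d = 0.271.
seq2–seq3: 7/22 differ, p = 0.318, d = 0.414.
The smallest distance is between seq1 and seq2.

seq1 and seq2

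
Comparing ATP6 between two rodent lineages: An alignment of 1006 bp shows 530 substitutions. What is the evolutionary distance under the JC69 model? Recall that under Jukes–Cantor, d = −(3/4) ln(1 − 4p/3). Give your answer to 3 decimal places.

0.909

p = 530/1006 ≈ 0.526839.
d = −(3/4) ln(1 − 4p/3) = −0.75 ln(1 − 0.702452) = −0.75 ln(0.297548)
  = −0.75 × (-1.212180) = 0.909135 substitutions/site.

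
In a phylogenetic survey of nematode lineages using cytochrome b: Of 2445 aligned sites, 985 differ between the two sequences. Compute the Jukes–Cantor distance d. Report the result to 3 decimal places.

0.578

p = 985/2445 ≈ 0.402863.
d = −(3/4) ln(1 − 4p/3) = −0.75 ln(1 − 0.537151) = −0.75 ln(0.462849)
  = −0.75 × (-0.770354) = 0.577766 substitutions/site.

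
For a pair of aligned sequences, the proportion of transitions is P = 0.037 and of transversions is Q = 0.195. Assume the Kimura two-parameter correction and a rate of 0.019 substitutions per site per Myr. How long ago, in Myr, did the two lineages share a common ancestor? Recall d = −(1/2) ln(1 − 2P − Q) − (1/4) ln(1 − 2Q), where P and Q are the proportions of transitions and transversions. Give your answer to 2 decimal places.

Under the Kimura two-parameter model, d = −½ ln(1 − 2P − Q) − ¼ ln(1 − 2Q).
1 − 2P − Q = 0.731, giving −½ ln(0.731) = 0.156671.
1 − 2Q = 0.61, giving −¼ ln(0.61) = 0.123574.
d = 0.156671 + 0.123574 = 0.280245.
Under a molecular clock d = 2μt, so t = d/(2μ) = 0.280245 / (2 × 0.019) = 7.37 Myr.

7.37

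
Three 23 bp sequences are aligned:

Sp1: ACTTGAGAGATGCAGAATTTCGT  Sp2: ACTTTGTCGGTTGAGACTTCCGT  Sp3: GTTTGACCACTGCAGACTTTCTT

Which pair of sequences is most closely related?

Sp1–Sp2: 9/23 differ, p = 0.391, d = 0.553.
Sp1–Sp3: 8/23 differ, p = 0.348, d = 0.467.
Sp2–Sp3: 11/23 differ, p = 0.478, d = 0.761.
The smallest distance is between Sp1 and Sp3.

Sp1 and Sp3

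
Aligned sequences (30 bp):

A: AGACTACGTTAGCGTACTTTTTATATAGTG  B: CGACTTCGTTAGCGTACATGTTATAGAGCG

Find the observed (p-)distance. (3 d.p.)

0.200

The sequences differ at 6 of 30 positions (sites 1, 6, 18, 20, 26, 29).
p = 6/30 = 0.200.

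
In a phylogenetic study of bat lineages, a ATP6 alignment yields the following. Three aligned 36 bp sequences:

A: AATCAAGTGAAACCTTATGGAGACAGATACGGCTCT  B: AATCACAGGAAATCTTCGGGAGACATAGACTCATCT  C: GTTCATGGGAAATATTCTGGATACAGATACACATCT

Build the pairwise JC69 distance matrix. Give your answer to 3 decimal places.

A–B: 11/36 sites differ → p ≈ 0.305556, d = −0.75 ln(1 − 0.407408) = 0.392437 ≈ 0.392.
A–C: 11/36 sites differ → p ≈ 0.305556, d = −0.75 ln(1 − 0.407408) = 0.392437 ≈ 0.392.
B–C: 10/36 sites differ → p ≈ 0.277778, d = −0.75 ln(1 − 0.370371) = 0.346968 ≈ 0.347.

d(A,B) = 0.392, d(A,C) = 0.392, d(B,C) = 0.347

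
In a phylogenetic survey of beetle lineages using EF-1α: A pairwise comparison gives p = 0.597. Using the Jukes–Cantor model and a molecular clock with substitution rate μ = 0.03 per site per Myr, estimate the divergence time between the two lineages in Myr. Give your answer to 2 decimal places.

19.87

d = −(3/4) ln(1 − 4p/3) = −0.75 ln(1 − 0.796) = −0.75 ln(0.204)
  = −0.75 × (-1.589635) = 1.192226 substitutions/site.
Under a molecular clock d = 2μt, so t = d/(2μ) = 1.192226 / (2 × 0.03) = 19.87 Myr.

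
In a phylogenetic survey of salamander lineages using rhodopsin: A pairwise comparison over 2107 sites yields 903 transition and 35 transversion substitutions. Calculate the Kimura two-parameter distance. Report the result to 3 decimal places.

1.043

P = 903/2107 ≈ 0.428571 and Q = 35/2107 ≈ 0.016611.
Under the Kimura two-parameter model, d = −½ ln(1 − 2P − Q) − ¼ ln(1 − 2Q).
1 − 2P − Q = 0.126247, giving −½ ln(0.126247) = 1.034757.
1 − 2Q = 0.966778, giving −¼ ln(0.966778) = 0.008447.
d = 1.034757 + 0.008447 = 1.043204.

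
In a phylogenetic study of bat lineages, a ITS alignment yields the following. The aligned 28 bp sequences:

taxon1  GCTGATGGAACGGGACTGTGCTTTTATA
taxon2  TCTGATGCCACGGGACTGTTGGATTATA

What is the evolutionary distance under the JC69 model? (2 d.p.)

The sequences differ at 7 of 28 sites (1, 8, 9, 20, 21, 22, 23), so p = 7/28 = 0.25.
d = −(3/4) ln(1 − 4p/3) = −0.75 ln(1 − 0.333333) = −0.75 ln(0.666667)
  = −0.75 × (-0.405465) = 0.304099 substitutions/site.

0.30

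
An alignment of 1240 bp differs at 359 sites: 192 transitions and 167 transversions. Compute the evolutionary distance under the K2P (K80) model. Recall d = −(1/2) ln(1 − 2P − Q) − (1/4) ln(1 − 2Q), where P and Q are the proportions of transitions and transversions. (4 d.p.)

P = 192/1240 ≈ 0.154839 and Q = 167/1240 ≈ 0.134677.
Under the Kimura two-parameter model, d = −½ ln(1 − 2P − Q) − ¼ ln(1 − 2Q).
1 − 2P − Q = 0.555645, giving −½ ln(0.555645) = 0.293813.
1 − 2Q = 0.730646, giving −¼ ln(0.730646) = 0.078457.
d = 0.293813 + 0.078457 = 0.372270.

0.3723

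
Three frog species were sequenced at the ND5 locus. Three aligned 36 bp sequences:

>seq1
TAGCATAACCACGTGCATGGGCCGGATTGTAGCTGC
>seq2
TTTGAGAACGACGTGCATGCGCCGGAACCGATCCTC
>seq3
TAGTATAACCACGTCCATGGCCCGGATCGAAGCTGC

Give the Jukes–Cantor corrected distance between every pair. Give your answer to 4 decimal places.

seq1–seq2: 13/36 sites differ → p ≈ 0.361111, d = −0.75 ln(1 − 0.481481) = 0.492584 ≈ 0.4926.
seq1–seq3: 5/36 sites differ → p ≈ 0.138889, d = −0.75 ln(1 − 0.185185) = 0.153596 ≈ 0.1536.
seq2–seq3: 14/36 sites differ → p ≈ 0.388889, d = −0.75 ln(1 − 0.518519) = 0.548166 ≈ 0.5482.

d(seq1,seq2) = 0.4926, d(seq1,seq3) = 0.1536, d(seq2,seq3) = 0.5482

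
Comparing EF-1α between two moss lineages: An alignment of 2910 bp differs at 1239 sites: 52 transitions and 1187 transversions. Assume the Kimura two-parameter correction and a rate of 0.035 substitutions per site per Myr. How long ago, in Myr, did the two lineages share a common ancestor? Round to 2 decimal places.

P = 52/2910 ≈ 0.017869 and Q = 1187/2910 ≈ 0.407904.
Under the Kimura two-parameter model, d = −½ ln(1 − 2P − Q) − ¼ ln(1 − 2Q).
1 − 2P − Q = 0.556358, giving −½ ln(0.556358) = 0.293172.
1 − 2Q = 0.184192, giving −¼ ln(0.184192) = 0.422944.
d = 0.293172 + 0.422944 = 0.716116.
Under a molecular clock d = 2μt, so t = d/(2μ) = 0.716116 / (2 × 0.035) = 10.23 Myr.

10.23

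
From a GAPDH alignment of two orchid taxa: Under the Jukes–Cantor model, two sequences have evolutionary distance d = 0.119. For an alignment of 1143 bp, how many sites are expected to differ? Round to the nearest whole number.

126

Invert JC69: p = (3/4)(1 − e^(−4d/3)) = 0.75 × (1 − e^(-0.158667)) = 0.75 × (1 − 0.853280) = 0.110040.
Expected differing sites = pL ≈ 0.110040 × 1143 = 125.77572 ≈ 126.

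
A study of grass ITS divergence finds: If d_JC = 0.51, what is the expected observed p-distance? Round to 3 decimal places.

0.370

p = (3/4)(1 − e^(−4d/3)) = 0.75 × (1 − e^(-0.68)) = 0.75 × (1 − 0.506617) = 0.370037.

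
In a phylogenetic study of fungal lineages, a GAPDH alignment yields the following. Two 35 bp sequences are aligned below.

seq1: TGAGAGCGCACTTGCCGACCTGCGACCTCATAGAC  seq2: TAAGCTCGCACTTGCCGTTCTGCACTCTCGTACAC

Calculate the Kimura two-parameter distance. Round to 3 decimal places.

0.364

Of 35 sites, 5 differences are transitions and 5 are transversions, so P = 5/35 ≈ 0.142857 and Q = 5/35 ≈ 0.142857.
Under the Kimura two-parameter model, d = −½ ln(1 − 2P − Q) − ¼ ln(1 − 2Q).
1 − 2P − Q = 0.571429, giving −½ ln(0.571429) = 0.279808.
1 − 2Q = 0.714286, giving −¼ ln(0.714286) = 0.084118.
d = 0.279808 + 0.084118 = 0.363926.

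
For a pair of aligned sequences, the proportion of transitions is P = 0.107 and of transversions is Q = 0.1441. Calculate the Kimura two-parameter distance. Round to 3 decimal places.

0.307

Under the Kimura two-parameter model, d = −½ ln(1 − 2P − Q) − ¼ ln(1 − 2Q).
1 − 2P − Q = 0.6419, giving −½ ln(0.6419) = 0.221661.
1 − 2Q = 0.7118, giving −¼ ln(0.7118) = 0.084990.
d = 0.221661 + 0.084990 = 0.306651.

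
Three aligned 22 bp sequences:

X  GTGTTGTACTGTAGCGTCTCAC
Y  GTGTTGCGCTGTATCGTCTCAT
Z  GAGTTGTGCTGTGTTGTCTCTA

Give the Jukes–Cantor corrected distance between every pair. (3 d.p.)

d(X,Y) = 0.208, d(X,Z) = 0.414, d(Y,Z) = 0.339

X–Y: 4/22 sites differ → p ≈ 0.181818, d = −0.75 ln(1 − 0.242424) = 0.208224 ≈ 0.208.
X–Z: 7/22 sites differ → p ≈ 0.318182, d = −0.75 ln(1 − 0.424243) = 0.414052 ≈ 0.414.
Y–Z: 6/22 sites differ → p ≈ 0.272727, d = −0.75 ln(1 − 0.363636) = 0.338988 ≈ 0.339.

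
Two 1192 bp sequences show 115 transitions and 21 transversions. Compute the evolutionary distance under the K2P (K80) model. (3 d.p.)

P = 115/1192 ≈ 0.096477 and Q = 21/1192 ≈ 0.017617.
Under the Kimura two-parameter model, d = −½ ln(1 − 2P − Q) − ¼ ln(1 − 2Q).
1 − 2P − Q = 0.789429, giving −½ ln(0.789429) = 0.118223.
1 − 2Q = 0.964766, giving −¼ ln(0.964766) = 0.008967.
d = 0.118223 + 0.008967 = 0.127190.

0.127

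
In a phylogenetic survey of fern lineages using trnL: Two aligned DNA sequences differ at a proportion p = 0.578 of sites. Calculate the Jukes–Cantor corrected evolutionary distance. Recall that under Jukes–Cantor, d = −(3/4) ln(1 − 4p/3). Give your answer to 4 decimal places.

d = −(3/4) ln(1 − 4p/3) = −0.75 ln(1 − 0.770667) = −0.75 ln(0.229333)
  = −0.75 × (-1.472580) = 1.104435 substitutions/site.

1.1044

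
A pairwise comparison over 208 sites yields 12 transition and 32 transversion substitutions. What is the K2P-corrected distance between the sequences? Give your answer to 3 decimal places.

0.249

P = 12/208 ≈ 0.057692 and Q = 32/208 ≈ 0.153846.
Under the Kimura two-parameter model, d = −½ ln(1 − 2P − Q) − ¼ ln(1 − 2Q).
1 − 2P − Q = 0.73077, giving −½ ln(0.73077) = 0.156828.
1 − 2Q = 0.692308, giving −¼ ln(0.692308) = 0.091931.
d = 0.156828 + 0.091931 = 0.248759.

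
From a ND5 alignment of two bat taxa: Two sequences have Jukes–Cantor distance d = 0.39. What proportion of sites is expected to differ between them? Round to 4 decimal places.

0.3041

p = (3/4)(1 − e^(−4d/3)) = 0.75 × (1 − e^(-0.52)) = 0.75 × (1 − 0.594521) = 0.304109.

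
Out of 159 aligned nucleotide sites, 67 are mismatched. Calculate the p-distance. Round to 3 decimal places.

p = 67/159 = 0.421383… ≈ 0.421 (to 3 d.p.).

0.421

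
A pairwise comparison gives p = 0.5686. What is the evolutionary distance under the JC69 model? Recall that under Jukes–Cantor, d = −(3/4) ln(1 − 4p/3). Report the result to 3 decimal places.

d = −(3/4) ln(1 − 4p/3) = −0.75 ln(1 − 0.758133) = −0.75 ln(0.241867)
  = −0.75 × (-1.419367) = 1.064525 substitutions/site.

1.065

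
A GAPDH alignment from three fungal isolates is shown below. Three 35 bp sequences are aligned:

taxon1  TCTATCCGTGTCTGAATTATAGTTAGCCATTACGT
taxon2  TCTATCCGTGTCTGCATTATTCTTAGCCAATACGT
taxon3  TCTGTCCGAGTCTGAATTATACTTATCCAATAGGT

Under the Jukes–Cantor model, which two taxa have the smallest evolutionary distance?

taxon1 and taxon2

taxon1–taxon2: 4/35 differ, p = 0.114, d = 0.124.
taxon1–taxon3: 6/35 differ, p = 0.171, d = 0.195.
taxon2–taxon3: 6/35 differ, p = 0.171, d = 0.195.
The smallest distance is between taxon1 and taxon2.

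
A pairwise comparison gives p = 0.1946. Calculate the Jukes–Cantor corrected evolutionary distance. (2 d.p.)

d = −(3/4) ln(1 − 4p/3) = −0.75 ln(1 − 0.259467) = −0.75 ln(0.740533)
  = −0.75 × (-0.300385) = 0.225289 substitutions/site.

0.23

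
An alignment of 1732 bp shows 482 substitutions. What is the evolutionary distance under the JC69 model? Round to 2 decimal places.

0.35

p = 482/1732 ≈ 0.278291.
d = −(3/4) ln(1 − 4p/3) = −0.75 ln(1 − 0.371055) = −0.75 ln(0.628945)
  = −0.75 × (-0.463711) = 0.347783 substitutions/site.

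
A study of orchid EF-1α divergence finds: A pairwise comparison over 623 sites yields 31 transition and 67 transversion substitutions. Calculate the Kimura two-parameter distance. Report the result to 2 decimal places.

0.18

P = 31/623 ≈ 0.049759 and Q = 67/623 ≈ 0.107544.
Under the Kimura two-parameter model, d = −½ ln(1 − 2P − Q) − ¼ ln(1 − 2Q).
1 − 2P − Q = 0.792938, giving −½ ln(0.792938) = 0.116005.
1 − 2Q = 0.784912, giving −¼ ln(0.784912) = 0.060546.
d = 0.116005 + 0.060546 = 0.176551.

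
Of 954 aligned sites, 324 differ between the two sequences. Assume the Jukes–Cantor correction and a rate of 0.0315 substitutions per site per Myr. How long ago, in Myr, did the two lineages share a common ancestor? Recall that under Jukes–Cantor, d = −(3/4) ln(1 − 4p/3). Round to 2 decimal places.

p = 324/954 ≈ 0.339623.
d = −(3/4) ln(1 − 4p/3) = −0.75 ln(1 − 0.452831) = −0.75 ln(0.547169)
  = −0.75 × (-0.602998) = 0.452249 substitutions/site.
Under a molecular clock d = 2μt, so t = d/(2μ) = 0.452249 / (2 × 0.0315) = 7.18 Myr.

7.18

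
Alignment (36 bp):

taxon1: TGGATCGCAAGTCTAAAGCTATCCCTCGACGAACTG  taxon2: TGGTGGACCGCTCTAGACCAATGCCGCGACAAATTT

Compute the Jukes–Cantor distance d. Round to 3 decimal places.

0.608

The sequences differ at 15 of 36 sites, so p = 15/36 ≈ 0.416667.
d = −(3/4) ln(1 − 4p/3) = −0.75 ln(1 − 0.555556) = −0.75 ln(0.444444)
  = −0.75 × (-0.810931) = 0.608198 substitutions/site.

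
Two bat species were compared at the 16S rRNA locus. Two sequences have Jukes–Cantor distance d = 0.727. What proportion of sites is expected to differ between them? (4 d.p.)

0.4655

p = (3/4)(1 − e^(−4d/3)) = 0.75 × (1 − e^(-0.969333)) = 0.75 × (1 − 0.379336) = 0.465498.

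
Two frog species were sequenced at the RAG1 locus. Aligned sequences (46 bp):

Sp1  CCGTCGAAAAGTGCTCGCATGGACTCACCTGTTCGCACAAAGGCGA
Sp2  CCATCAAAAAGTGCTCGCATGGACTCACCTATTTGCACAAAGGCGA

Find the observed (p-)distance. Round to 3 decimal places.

0.087

The sequences differ at 4 of 46 positions (sites 3, 6, 31, 34).
p = 4/46 = 0.086956… ≈ 0.087 (to 3 d.p.).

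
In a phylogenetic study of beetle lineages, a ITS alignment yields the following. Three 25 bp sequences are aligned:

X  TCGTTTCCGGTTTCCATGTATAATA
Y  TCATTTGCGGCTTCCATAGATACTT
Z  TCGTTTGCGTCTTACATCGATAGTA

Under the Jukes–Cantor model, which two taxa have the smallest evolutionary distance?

Y and Z

X–Y: 7/25 differ, p = 0.280, d = 0.351.
X–Z: 7/25 differ, p = 0.280, d = 0.351.
Y–Z: 6/25 differ, p = 0.240, d = 0.289.
The smallest distance is between Y and Z.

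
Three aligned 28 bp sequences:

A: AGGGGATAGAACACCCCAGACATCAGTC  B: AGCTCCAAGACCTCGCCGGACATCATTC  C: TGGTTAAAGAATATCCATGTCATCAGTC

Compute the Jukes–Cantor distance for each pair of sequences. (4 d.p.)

d(A,B) = 0.4850, d(A,C) = 0.4197, d(B,C) = 0.7238

A–B: 10/28 sites differ → p ≈ 0.357143, d = −0.75 ln(1 − 0.476191) = 0.484971 ≈ 0.4850.
A–C: 9/28 sites differ → p ≈ 0.321429, d = −0.75 ln(1 − 0.428572) = 0.419713 ≈ 0.4197.
B–C: 13/28 sites differ → p ≈ 0.464286, d = −0.75 ln(1 − 0.619048) = 0.723811 ≈ 0.7238.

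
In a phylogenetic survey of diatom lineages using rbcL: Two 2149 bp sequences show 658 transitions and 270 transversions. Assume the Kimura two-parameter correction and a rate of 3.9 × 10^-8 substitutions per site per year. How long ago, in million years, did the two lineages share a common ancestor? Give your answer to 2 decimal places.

9.51

P = 658/2149 ≈ 0.306189 and Q = 270/2149 ≈ 0.12564.
Under the Kimura two-parameter model, d = −½ ln(1 − 2P − Q) − ¼ ln(1 − 2Q).
1 − 2P − Q = 0.261982, giving −½ ln(0.261982) = 0.669740.
1 − 2Q = 0.74872, giving −¼ ln(0.74872) = 0.072348.
d = 0.669740 + 0.072348 = 0.742088.
Under a molecular clock d = 2μt, so t = d/(2μ) = 0.742088 / (2 × 3.9 × 10^-8) = 9.51 million years.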